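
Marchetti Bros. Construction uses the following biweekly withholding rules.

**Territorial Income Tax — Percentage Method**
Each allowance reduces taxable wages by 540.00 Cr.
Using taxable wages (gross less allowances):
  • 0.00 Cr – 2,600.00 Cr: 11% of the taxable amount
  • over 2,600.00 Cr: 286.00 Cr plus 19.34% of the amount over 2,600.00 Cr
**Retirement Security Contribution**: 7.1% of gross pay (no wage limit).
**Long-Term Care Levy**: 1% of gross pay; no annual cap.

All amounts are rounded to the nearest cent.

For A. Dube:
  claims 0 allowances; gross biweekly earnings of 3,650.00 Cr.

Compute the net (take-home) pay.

Territorial Income Tax: taxable = 3,650.00 Cr
  286.00 Cr + 19.34% × (3,650.00 Cr − 2,600.00 Cr) = 286.00 Cr + 19.34% × 1,050.00 Cr = 489.07 Cr
Retirement Security Contribution: 7.1% × 3,650.00 Cr = 259.15 Cr
Long-Term Care Levy: 1% × 3,650.00 Cr = 36.50 Cr
Total withheld: 489.07 Cr + 259.15 Cr + 36.50 Cr = 784.72 Cr
Net pay: 3,650.00 Cr − 784.72 Cr = 2,865.28 Cr

2,865.28 Cr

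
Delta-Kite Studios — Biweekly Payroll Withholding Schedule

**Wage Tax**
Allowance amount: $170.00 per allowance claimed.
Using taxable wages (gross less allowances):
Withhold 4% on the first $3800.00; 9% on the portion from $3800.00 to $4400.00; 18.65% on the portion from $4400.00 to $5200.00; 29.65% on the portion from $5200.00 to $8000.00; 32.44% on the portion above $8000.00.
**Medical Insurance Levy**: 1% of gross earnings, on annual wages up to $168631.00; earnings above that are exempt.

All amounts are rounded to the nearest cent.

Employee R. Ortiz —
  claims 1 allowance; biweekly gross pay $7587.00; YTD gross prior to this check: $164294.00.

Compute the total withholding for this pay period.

$1055.91

Wage Tax: taxable = $7587.00 − 1×$170.00 = $7417.00
  $355.20 + 29.65% × ($7417.00 − $5200.00) = $355.20 + 29.65% × $2217.00 = $1012.54
Medical Insurance Levy: cap $168631.00 − YTD $164294.00 = $4337.00 subject; 1% × $4337.00 = $43.37
Total: $1012.54 + $43.37 = $1055.91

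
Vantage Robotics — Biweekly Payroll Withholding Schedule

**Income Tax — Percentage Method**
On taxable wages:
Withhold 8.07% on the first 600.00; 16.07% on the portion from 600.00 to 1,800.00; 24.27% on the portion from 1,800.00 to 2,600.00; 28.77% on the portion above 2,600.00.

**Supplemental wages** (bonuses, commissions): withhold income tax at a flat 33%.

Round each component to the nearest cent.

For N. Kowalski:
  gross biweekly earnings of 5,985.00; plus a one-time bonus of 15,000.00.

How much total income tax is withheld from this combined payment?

6,359.28

Income Tax: taxable = 5,985.00
  435.42 + 28.77% × (5,985.00 − 2,600.00) = 435.42 + 28.77% × 3,385.00 = 1,409.28
Supplemental (33% flat on bonus): 33% × 15,000.00 = 4,950.00
Total income tax: 1,409.28 + 4,950.00 = 6,359.28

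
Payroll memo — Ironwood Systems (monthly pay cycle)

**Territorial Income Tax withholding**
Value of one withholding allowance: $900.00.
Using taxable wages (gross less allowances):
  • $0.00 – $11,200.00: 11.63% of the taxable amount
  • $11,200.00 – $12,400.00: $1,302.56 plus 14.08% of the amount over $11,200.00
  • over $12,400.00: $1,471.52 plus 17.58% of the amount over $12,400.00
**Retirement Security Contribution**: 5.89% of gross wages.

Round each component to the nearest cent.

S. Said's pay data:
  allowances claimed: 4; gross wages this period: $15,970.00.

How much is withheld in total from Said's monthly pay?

$2,407.93

Territorial Income Tax: taxable = $15,970.00 − 4×$900.00 = $12,370.00
  $1,302.56 + 14.08% × ($12,370.00 − $11,200.00) = $1,302.56 + 14.08% × $1,170.00 = $1,467.30
Retirement Security Contribution: 5.89% × $15,970.00 = $940.63
Total: $1,467.30 + $940.63 = $2,407.93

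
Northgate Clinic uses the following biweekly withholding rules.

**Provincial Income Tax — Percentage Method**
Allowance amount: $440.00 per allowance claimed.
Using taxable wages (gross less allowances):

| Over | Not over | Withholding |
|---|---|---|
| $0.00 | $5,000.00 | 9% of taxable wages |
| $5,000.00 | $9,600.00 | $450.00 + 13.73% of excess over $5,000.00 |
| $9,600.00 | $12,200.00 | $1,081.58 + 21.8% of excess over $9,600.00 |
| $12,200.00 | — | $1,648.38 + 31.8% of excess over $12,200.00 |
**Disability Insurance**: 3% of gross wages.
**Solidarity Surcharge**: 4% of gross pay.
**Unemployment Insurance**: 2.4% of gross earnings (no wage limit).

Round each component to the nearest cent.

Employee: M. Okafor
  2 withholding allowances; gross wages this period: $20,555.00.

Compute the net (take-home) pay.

Provincial Income Tax: taxable = $20,555.00 − 2×$440.00 = $19,675.00
  $1,648.38 + 31.8% × ($19,675.00 − $12,200.00) = $1,648.38 + 31.8% × $7,475.00 = $4,025.43
Disability Insurance: 3% × $20,555.00 = $616.65
Solidarity Surcharge: 4% × $20,555.00 = $822.20
Unemployment Insurance: 2.4% × $20,555.00 = $493.32
Total withheld: $4,025.43 + $616.65 + $822.20 + $493.32 = $5,957.60
Net pay: $20,555.00 − $5,957.60 = $14,597.40

$14,597.40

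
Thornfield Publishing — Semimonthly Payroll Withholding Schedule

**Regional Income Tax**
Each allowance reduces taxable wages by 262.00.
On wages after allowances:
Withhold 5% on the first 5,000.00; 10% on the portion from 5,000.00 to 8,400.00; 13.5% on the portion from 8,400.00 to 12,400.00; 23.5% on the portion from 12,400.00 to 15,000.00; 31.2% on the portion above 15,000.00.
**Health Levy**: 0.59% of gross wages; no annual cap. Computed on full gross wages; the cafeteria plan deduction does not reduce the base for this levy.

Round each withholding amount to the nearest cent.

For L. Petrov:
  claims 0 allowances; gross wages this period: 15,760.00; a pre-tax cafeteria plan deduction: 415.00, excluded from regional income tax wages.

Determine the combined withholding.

Regional Income Tax: taxable = 15,760.00 − 415.00 = 15,345.00
  1,741.00 + 31.2% × (15,345.00 − 15,000.00) = 1,741.00 + 31.2% × 345.00 = 1,848.64
Health Levy: 0.59% × 15,760.00 = 92.98
Total: 1,848.64 + 92.98 = 1,941.62

1,941.62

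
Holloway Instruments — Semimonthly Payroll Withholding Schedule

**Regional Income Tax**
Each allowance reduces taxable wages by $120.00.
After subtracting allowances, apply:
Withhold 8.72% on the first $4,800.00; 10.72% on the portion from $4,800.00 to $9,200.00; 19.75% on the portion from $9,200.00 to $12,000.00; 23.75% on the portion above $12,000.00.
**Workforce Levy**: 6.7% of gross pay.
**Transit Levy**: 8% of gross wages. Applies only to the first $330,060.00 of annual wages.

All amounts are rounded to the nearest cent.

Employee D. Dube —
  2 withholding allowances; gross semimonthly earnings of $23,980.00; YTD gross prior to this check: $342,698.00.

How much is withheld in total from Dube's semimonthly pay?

$5,838.15

Regional Income Tax: taxable = $23,980.00 − 2×$120.00 = $23,740.00
  $1,443.24 + 23.75% × ($23,740.00 − $12,000.00) = $1,443.24 + 23.75% × $11,740.00 = $4,231.49
Workforce Levy: 6.7% × $23,980.00 = $1,606.66
Transit Levy: YTD $342,698.00 ≥ cap $330,060.00 → $0.00
Total: $4,231.49 + $1,606.66 + $0.00 = $5,838.15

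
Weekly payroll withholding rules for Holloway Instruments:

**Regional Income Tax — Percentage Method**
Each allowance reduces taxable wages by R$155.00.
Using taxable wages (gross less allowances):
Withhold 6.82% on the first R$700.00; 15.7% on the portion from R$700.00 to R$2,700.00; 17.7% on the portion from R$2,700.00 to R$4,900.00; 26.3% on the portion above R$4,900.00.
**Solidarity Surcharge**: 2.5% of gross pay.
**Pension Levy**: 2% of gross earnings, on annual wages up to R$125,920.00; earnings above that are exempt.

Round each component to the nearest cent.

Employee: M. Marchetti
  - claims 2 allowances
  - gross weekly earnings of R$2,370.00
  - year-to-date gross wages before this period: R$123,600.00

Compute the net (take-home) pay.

Regional Income Tax: taxable = R$2,370.00 − 2×R$155.00 = R$2,060.00
  R$47.74 + 15.7% × (R$2,060.00 − R$700.00) = R$47.74 + 15.7% × R$1,360.00 = R$261.26
Solidarity Surcharge: 2.5% × R$2,370.00 = R$59.25
Pension Levy: cap R$125,920.00 − YTD R$123,600.00 = R$2,320.00 subject; 2% × R$2,320.00 = R$46.40
Total withheld: R$261.26 + R$59.25 + R$46.40 = R$366.91
Net pay: R$2,370.00 − R$366.91 = R$2,003.09

R$2,003.09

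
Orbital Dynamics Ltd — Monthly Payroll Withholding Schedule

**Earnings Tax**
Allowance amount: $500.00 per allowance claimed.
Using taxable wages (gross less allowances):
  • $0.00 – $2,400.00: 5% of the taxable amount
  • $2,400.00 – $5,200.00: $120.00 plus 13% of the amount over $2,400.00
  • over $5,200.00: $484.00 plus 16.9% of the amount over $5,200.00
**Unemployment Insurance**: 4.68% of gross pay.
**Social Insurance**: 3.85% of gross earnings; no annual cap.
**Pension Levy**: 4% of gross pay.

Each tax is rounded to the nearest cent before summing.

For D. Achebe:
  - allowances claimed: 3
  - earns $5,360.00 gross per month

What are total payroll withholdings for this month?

Earnings Tax: taxable = $5,360.00 − 3×$500.00 = $3,860.00
  $120.00 + 13% × ($3,860.00 − $2,400.00) = $120.00 + 13% × $1,460.00 = $309.80
Unemployment Insurance: 4.68% × $5,360.00 = $250.85
Social Insurance: 3.85% × $5,360.00 = $206.36
Pension Levy: 4% × $5,360.00 = $214.40
Total: $309.80 + $250.85 + $206.36 + $214.40 = $981.41

$981.41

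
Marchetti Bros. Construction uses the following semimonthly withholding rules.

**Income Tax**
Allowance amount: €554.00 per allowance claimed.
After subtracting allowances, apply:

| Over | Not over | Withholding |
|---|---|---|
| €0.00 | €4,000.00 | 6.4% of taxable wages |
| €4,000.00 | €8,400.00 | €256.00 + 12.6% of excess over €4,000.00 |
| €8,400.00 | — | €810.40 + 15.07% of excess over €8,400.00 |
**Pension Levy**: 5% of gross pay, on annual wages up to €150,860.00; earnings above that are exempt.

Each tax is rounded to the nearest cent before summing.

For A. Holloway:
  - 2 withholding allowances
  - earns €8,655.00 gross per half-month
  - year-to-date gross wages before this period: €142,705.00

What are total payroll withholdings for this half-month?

€1,110.67

Income Tax: taxable = €8,655.00 − 2×€554.00 = €7,547.00
  €256.00 + 12.6% × (€7,547.00 − €4,000.00) = €256.00 + 12.6% × €3,547.00 = €702.92
Pension Levy: cap €150,860.00 − YTD €142,705.00 = €8,155.00 subject; 5% × €8,155.00 = €407.75
Total: €702.92 + €407.75 = €1,110.67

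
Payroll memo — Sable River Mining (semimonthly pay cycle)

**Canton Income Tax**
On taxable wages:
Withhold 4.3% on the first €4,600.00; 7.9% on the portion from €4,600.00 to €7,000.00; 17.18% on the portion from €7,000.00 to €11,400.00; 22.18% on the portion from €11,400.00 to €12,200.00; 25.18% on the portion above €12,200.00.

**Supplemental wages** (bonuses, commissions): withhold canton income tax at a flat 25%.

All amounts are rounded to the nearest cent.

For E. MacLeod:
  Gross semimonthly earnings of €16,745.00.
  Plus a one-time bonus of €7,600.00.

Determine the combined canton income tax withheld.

€4,365.19

Canton Income Tax: taxable = €16,745.00
  €1,320.76 + 25.18% × (€16,745.00 − €12,200.00) = €1,320.76 + 25.18% × €4,545.00 = €2,465.19
Supplemental (25% flat on bonus): 25% × €7,600.00 = €1,900.00
Total canton income tax: €2,465.19 + €1,900.00 = €4,365.19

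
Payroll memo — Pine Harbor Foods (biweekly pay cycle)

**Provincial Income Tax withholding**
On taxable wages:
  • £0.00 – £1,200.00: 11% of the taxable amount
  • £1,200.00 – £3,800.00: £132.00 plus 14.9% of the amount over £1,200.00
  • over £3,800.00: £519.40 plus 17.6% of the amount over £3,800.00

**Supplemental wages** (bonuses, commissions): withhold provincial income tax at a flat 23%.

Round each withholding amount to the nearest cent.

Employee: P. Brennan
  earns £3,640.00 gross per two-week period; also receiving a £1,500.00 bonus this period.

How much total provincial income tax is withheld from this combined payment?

Provincial Income Tax: taxable = £3,640.00
  £132.00 + 14.9% × (£3,640.00 − £1,200.00) = £132.00 + 14.9% × £2,440.00 = £495.56
Supplemental (23% flat on bonus): 23% × £1,500.00 = £345.00
Total provincial income tax: £495.56 + £345.00 = £840.56

£840.56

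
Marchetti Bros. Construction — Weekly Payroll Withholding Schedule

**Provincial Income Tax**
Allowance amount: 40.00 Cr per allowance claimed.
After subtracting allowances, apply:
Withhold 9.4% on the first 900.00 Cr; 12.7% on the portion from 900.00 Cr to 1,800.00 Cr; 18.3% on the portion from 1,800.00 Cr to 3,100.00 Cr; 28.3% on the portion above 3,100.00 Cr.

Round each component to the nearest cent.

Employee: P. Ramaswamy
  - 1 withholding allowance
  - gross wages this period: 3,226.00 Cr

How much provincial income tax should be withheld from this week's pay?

Provincial Income Tax: taxable = 3,226.00 Cr − 1×40.00 Cr = 3,186.00 Cr
  436.80 Cr + 28.3% × (3,186.00 Cr − 3,100.00 Cr) = 436.80 Cr + 28.3% × 86.00 Cr = 461.14 Cr

461.14 Cr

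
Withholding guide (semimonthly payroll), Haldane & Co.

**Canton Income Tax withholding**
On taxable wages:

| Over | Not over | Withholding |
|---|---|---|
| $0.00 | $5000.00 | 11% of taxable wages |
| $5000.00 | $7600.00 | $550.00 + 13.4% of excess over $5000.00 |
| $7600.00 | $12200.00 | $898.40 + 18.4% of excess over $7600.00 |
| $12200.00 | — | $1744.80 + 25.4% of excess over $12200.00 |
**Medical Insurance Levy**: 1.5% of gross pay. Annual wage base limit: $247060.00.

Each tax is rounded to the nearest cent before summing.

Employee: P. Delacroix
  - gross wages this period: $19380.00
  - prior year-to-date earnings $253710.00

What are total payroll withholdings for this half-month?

$3568.52

Canton Income Tax: taxable = $19380.00
  $1744.80 + 25.4% × ($19380.00 − $12200.00) = $1744.80 + 25.4% × $7180.00 = $3568.52
Medical Insurance Levy: YTD $253710.00 ≥ cap $247060.00 → $0.00
Total: $3568.52 + $0.00 = $3568.52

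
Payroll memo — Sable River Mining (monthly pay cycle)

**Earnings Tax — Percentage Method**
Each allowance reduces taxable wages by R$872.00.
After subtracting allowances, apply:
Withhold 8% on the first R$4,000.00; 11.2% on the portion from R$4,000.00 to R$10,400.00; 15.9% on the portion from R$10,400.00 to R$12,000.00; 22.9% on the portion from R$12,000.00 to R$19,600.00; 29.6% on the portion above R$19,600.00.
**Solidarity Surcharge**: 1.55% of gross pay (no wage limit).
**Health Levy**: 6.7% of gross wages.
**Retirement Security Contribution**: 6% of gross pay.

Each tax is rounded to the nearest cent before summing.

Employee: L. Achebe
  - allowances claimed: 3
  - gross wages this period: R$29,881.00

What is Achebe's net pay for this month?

R$20,322.51

Earnings Tax: taxable = R$29,881.00 − 3×R$872.00 = R$27,265.00
  R$3,031.60 + 29.6% × (R$27,265.00 − R$19,600.00) = R$3,031.60 + 29.6% × R$7,665.00 = R$5,300.44
Solidarity Surcharge: 1.55% × R$29,881.00 = R$463.16
Health Levy: 6.7% × R$29,881.00 = R$2,002.03
Retirement Security Contribution: 6% × R$29,881.00 = R$1,792.86
Total withheld: R$5,300.44 + R$463.16 + R$2,002.03 + R$1,792.86 = R$9,558.49
Net pay: R$29,881.00 − R$9,558.49 = R$20,322.51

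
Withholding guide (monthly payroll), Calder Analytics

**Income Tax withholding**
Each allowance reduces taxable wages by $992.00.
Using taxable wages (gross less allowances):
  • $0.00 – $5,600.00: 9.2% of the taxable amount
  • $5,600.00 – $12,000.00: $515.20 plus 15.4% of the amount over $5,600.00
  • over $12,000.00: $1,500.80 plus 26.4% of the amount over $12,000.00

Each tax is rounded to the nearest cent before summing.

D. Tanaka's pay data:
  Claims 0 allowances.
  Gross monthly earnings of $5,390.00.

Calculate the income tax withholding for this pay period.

Income Tax: taxable = $5,390.00
  9.2% × $5,390.00 = $495.88

$495.88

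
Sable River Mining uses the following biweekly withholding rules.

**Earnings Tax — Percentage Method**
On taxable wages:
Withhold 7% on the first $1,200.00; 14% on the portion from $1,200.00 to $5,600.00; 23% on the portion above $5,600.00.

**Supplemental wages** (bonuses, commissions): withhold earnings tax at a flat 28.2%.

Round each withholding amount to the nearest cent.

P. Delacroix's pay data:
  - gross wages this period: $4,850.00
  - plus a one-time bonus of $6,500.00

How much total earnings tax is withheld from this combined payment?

Earnings Tax: taxable = $4,850.00
  $84.00 + 14% × ($4,850.00 − $1,200.00) = $84.00 + 14% × $3,650.00 = $595.00
Supplemental (28.2% flat on bonus): 28.2% × $6,500.00 = $1,833.00
Total earnings tax: $595.00 + $1,833.00 = $2,428.00

$2,428.00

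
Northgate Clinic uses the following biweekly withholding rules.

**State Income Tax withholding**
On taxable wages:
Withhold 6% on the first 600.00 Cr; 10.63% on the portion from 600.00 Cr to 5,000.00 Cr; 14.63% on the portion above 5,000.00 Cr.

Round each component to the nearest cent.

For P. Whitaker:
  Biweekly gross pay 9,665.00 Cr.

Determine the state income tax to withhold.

1,186.21 Cr

State Income Tax: taxable = 9,665.00 Cr
  503.72 Cr + 14.63% × (9,665.00 Cr − 5,000.00 Cr) = 503.72 Cr + 14.63% × 4,665.00 Cr = 1,186.21 Cr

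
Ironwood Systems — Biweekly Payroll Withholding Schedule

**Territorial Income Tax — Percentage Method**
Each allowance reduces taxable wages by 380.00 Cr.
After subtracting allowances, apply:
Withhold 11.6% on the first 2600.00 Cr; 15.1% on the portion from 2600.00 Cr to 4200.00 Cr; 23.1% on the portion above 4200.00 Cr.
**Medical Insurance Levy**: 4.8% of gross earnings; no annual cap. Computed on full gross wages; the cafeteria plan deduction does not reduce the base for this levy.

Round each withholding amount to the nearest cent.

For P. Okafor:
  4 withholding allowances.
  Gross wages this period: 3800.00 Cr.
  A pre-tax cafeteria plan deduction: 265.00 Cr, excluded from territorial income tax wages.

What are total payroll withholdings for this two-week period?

Territorial Income Tax: taxable = 3800.00 Cr − 265.00 Cr − 4×380.00 Cr = 2015.00 Cr
  11.6% × 2015.00 Cr = 233.74 Cr
Medical Insurance Levy: 4.8% × 3800.00 Cr = 182.40 Cr
Total: 233.74 Cr + 182.40 Cr = 416.14 Cr

416.14 Cr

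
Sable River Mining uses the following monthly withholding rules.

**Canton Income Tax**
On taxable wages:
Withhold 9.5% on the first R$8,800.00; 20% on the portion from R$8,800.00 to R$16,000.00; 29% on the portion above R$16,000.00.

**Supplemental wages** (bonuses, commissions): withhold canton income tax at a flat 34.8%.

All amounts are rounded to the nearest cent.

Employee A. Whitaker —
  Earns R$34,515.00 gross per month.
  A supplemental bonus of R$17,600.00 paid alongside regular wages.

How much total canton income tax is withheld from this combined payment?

Canton Income Tax: taxable = R$34,515.00
  R$2,276.00 + 29% × (R$34,515.00 − R$16,000.00) = R$2,276.00 + 29% × R$18,515.00 = R$7,645.35
Supplemental (34.8% flat on bonus): 34.8% × R$17,600.00 = R$6,124.80
Total canton income tax: R$7,645.35 + R$6,124.80 = R$13,770.15

R$13,770.15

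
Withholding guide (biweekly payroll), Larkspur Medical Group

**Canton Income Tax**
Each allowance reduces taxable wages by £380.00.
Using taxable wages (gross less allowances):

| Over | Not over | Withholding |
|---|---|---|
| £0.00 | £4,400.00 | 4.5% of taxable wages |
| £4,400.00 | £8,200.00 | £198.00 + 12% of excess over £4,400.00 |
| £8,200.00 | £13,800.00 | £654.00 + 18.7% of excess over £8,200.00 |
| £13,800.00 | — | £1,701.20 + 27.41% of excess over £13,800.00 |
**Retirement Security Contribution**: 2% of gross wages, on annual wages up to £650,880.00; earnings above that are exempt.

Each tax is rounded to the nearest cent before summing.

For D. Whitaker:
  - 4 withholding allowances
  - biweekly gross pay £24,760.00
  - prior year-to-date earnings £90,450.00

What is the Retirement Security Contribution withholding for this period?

£495.20

Retirement Security Contribution: 2% × £24,760.00 = £495.20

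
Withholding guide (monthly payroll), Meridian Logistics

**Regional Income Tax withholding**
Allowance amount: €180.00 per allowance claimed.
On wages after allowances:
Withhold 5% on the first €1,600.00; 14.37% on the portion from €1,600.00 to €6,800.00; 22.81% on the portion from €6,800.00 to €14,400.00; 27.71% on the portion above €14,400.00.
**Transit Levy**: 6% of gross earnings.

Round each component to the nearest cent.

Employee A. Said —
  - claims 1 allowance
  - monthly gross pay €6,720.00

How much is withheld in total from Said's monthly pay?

Regional Income Tax: taxable = €6,720.00 − 1×€180.00 = €6,540.00
  €80.00 + 14.37% × (€6,540.00 − €1,600.00) = €80.00 + 14.37% × €4,940.00 = €789.88
Transit Levy: 6% × €6,720.00 = €403.20
Total: €789.88 + €403.20 = €1,193.08

€1,193.08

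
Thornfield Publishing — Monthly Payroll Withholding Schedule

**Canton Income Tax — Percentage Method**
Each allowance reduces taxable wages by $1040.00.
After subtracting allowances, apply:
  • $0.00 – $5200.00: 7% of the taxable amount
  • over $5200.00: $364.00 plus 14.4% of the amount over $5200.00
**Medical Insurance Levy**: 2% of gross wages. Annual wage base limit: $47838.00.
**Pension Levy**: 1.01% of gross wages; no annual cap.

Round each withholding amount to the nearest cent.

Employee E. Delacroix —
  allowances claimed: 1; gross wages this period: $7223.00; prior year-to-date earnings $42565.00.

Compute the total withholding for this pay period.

Canton Income Tax: taxable = $7223.00 − 1×$1040.00 = $6183.00
  $364.00 + 14.4% × ($6183.00 − $5200.00) = $364.00 + 14.4% × $983.00 = $505.55
Medical Insurance Levy: cap $47838.00 − YTD $42565.00 = $5273.00 subject; 2% × $5273.00 = $105.46
Pension Levy: 1.01% × $7223.00 = $72.95
Total: $505.55 + $105.46 + $72.95 = $683.96

$683.96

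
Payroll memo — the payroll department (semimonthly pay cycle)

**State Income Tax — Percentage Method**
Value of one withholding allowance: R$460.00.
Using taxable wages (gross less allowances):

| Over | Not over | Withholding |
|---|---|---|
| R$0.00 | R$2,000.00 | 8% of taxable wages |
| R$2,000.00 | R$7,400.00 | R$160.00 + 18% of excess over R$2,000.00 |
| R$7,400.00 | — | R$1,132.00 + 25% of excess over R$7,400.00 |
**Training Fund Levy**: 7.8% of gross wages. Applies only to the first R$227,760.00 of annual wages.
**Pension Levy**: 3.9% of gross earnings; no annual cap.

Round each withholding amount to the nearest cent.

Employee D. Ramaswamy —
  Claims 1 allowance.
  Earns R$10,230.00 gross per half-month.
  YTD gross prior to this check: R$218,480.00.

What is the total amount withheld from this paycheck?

R$2,847.31

State Income Tax: taxable = R$10,230.00 − 1×R$460.00 = R$9,770.00
  R$1,132.00 + 25% × (R$9,770.00 − R$7,400.00) = R$1,132.00 + 25% × R$2,370.00 = R$1,724.50
Training Fund Levy: cap R$227,760.00 − YTD R$218,480.00 = R$9,280.00 subject; 7.8% × R$9,280.00 = R$723.84
Pension Levy: 3.9% × R$10,230.00 = R$398.97
Total: R$1,724.50 + R$723.84 + R$398.97 = R$2,847.31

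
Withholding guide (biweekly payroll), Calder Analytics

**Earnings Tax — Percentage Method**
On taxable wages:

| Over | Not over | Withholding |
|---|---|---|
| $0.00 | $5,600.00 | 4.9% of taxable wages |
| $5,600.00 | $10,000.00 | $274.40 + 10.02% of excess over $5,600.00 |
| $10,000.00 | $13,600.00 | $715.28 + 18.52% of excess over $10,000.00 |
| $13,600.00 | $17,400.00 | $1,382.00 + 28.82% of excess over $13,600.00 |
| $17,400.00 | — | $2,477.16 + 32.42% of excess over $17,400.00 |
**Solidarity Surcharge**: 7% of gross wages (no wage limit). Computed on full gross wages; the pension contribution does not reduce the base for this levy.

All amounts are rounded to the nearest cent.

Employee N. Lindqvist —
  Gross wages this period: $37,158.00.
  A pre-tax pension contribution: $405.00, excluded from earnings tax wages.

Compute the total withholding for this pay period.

Earnings Tax: taxable = $37,158.00 − $405.00 = $36,753.00
  $2,477.16 + 32.42% × ($36,753.00 − $17,400.00) = $2,477.16 + 32.42% × $19,353.00 = $8,751.40
Solidarity Surcharge: 7% × $37,158.00 = $2,601.06
Total: $8,751.40 + $2,601.06 = $11,352.46

$11,352.46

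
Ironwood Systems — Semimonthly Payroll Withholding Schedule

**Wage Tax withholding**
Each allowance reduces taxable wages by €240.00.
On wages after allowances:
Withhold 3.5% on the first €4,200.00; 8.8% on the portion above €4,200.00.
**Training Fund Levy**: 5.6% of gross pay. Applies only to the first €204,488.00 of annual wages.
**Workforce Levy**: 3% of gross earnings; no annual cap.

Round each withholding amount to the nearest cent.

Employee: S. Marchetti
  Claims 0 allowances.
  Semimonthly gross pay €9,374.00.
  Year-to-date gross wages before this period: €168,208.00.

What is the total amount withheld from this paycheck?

€1,408.47

Wage Tax: taxable = €9,374.00
  €147.00 + 8.8% × (€9,374.00 − €4,200.00) = €147.00 + 8.8% × €5,174.00 = €602.31
Training Fund Levy: 5.6% × €9,374.00 = €524.94
Workforce Levy: 3% × €9,374.00 = €281.22
Total: €602.31 + €524.94 + €281.22 = €1,408.47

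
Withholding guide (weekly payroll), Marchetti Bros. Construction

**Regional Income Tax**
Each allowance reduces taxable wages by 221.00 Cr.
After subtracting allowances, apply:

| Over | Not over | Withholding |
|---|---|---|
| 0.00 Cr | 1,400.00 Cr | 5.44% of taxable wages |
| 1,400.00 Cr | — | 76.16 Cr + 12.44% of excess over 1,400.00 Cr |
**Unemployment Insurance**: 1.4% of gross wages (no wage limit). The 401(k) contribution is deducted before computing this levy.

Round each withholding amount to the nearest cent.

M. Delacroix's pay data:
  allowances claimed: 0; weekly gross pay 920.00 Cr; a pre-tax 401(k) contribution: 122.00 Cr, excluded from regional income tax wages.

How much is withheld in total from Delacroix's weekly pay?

Regional Income Tax: taxable = 920.00 Cr − 122.00 Cr = 798.00 Cr
  5.44% × 798.00 Cr = 43.41 Cr
Unemployment Insurance: 1.4% × 798.00 Cr = 11.17 Cr
Total: 43.41 Cr + 11.17 Cr = 54.58 Cr

54.58 Cr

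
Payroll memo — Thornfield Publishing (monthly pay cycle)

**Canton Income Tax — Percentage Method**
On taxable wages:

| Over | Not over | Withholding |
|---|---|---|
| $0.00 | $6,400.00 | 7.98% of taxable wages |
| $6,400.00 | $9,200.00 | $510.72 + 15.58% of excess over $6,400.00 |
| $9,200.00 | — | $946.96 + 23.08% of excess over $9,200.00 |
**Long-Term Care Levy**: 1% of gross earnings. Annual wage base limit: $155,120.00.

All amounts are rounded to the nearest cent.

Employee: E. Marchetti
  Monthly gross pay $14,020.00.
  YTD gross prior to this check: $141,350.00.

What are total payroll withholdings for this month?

Canton Income Tax: taxable = $14,020.00
  $946.96 + 23.08% × ($14,020.00 − $9,200.00) = $946.96 + 23.08% × $4,820.00 = $2,059.42
Long-Term Care Levy: cap $155,120.00 − YTD $141,350.00 = $13,770.00 subject; 1% × $13,770.00 = $137.70
Total: $2,059.42 + $137.70 = $2,197.12

$2,197.12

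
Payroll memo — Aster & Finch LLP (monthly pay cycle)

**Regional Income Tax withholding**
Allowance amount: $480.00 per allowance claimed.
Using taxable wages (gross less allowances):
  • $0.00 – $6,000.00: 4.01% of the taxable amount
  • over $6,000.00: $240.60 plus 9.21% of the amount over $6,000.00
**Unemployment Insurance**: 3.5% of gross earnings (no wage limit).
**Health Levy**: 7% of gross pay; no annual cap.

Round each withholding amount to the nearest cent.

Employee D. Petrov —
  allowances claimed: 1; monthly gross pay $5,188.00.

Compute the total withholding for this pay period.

$733.53

Regional Income Tax: taxable = $5,188.00 − 1×$480.00 = $4,708.00
  4.01% × $4,708.00 = $188.79
Unemployment Insurance: 3.5% × $5,188.00 = $181.58
Health Levy: 7% × $5,188.00 = $363.16
Total: $188.79 + $181.58 + $363.16 = $733.53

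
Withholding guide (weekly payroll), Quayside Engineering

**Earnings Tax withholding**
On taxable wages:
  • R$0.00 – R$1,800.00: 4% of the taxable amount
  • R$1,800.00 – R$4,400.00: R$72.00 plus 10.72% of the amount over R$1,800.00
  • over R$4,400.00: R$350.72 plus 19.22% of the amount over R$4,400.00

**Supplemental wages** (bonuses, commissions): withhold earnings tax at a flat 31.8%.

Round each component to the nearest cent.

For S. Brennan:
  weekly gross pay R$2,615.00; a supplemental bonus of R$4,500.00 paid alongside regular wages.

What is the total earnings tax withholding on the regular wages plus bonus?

Earnings Tax: taxable = R$2,615.00
  R$72.00 + 10.72% × (R$2,615.00 − R$1,800.00) = R$72.00 + 10.72% × R$815.00 = R$159.37
Supplemental (31.8% flat on bonus): 31.8% × R$4,500.00 = R$1,431.00
Total earnings tax: R$159.37 + R$1,431.00 = R$1,590.37

R$1,590.37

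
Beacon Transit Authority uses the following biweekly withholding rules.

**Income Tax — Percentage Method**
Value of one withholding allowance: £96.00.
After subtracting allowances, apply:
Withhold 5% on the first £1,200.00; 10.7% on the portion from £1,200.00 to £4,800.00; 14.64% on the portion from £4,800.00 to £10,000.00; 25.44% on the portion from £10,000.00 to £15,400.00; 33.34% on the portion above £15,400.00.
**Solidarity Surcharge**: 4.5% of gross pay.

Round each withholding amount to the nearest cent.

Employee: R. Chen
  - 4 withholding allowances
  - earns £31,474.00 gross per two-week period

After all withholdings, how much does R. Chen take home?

£22,246.38

Income Tax: taxable = £31,474.00 − 4×£96.00 = £31,090.00
  £2,580.24 + 33.34% × (£31,090.00 − £15,400.00) = £2,580.24 + 33.34% × £15,690.00 = £7,811.29
Solidarity Surcharge: 4.5% × £31,474.00 = £1,416.33
Total withheld: £7,811.29 + £1,416.33 = £9,227.62
Net pay: £31,474.00 − £9,227.62 = £22,246.38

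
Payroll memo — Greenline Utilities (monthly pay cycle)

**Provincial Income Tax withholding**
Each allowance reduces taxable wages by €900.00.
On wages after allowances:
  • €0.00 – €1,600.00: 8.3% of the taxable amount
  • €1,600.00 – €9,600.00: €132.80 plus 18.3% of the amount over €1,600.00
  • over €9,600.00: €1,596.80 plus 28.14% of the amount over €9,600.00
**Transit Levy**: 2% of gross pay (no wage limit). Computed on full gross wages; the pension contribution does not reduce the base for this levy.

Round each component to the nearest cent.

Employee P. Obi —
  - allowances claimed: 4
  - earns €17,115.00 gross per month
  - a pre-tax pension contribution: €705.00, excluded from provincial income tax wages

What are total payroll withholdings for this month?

€2,842.39

Provincial Income Tax: taxable = €17,115.00 − €705.00 − 4×€900.00 = €12,810.00
  €1,596.80 + 28.14% × (€12,810.00 − €9,600.00) = €1,596.80 + 28.14% × €3,210.00 = €2,500.09
Transit Levy: 2% × €17,115.00 = €342.30
Total: €2,500.09 + €342.30 = €2,842.39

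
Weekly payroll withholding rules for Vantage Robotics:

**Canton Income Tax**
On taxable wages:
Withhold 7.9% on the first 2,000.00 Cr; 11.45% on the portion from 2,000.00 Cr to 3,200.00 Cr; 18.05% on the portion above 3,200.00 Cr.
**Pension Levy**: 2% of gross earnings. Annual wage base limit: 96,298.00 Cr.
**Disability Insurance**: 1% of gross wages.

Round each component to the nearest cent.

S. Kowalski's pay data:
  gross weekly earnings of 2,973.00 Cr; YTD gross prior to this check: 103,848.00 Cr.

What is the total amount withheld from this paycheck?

299.14 Cr

Canton Income Tax: taxable = 2,973.00 Cr
  158.00 Cr + 11.45% × (2,973.00 Cr − 2,000.00 Cr) = 158.00 Cr + 11.45% × 973.00 Cr = 269.41 Cr
Pension Levy: YTD 103,848.00 Cr ≥ cap 96,298.00 Cr → 0.00 Cr
Disability Insurance: 1% × 2,973.00 Cr = 29.73 Cr
Total: 269.41 Cr + 0.00 Cr + 29.73 Cr = 299.14 Cr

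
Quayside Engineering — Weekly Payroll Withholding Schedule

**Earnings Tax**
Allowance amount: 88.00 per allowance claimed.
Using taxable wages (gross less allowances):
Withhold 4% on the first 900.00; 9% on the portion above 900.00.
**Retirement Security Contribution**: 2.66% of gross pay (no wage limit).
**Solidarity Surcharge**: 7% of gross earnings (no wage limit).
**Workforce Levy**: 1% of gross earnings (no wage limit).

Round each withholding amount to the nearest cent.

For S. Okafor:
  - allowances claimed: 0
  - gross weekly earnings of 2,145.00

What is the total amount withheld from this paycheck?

376.71

Earnings Tax: taxable = 2,145.00
  36.00 + 9% × (2,145.00 − 900.00) = 36.00 + 9% × 1,245.00 = 148.05
Retirement Security Contribution: 2.66% × 2,145.00 = 57.06
Solidarity Surcharge: 7% × 2,145.00 = 150.15
Workforce Levy: 1% × 2,145.00 = 21.45
Total: 148.05 + 57.06 + 150.15 + 21.45 = 376.71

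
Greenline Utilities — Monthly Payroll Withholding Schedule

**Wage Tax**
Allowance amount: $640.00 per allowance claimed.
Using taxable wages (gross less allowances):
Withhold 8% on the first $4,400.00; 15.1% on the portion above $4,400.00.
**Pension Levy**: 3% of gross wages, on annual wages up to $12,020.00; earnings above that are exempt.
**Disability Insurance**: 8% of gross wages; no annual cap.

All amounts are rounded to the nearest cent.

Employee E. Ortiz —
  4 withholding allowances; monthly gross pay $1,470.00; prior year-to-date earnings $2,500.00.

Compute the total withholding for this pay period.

Wage Tax: taxable = $1,470.00 − 4×$640.00 = $-1,090.00
  Taxable ≤ 0 → $0.00
Pension Levy: 3% × $1,470.00 = $44.10
Disability Insurance: 8% × $1,470.00 = $117.60
Total: $0.00 + $44.10 + $117.60 = $161.70

$161.70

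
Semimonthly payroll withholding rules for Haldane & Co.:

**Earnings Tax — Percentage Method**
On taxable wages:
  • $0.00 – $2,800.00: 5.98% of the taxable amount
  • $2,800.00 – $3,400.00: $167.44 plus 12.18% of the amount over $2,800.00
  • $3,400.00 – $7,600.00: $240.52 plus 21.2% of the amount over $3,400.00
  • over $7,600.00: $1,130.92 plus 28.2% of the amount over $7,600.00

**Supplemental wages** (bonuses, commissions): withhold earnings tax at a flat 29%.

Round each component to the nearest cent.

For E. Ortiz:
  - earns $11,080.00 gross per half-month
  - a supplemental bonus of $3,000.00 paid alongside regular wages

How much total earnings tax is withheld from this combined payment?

$2,982.28

Earnings Tax: taxable = $11,080.00
  $1,130.92 + 28.2% × ($11,080.00 − $7,600.00) = $1,130.92 + 28.2% × $3,480.00 = $2,112.28
Supplemental (29% flat on bonus): 29% × $3,000.00 = $870.00
Total earnings tax: $2,112.28 + $870.00 = $2,982.28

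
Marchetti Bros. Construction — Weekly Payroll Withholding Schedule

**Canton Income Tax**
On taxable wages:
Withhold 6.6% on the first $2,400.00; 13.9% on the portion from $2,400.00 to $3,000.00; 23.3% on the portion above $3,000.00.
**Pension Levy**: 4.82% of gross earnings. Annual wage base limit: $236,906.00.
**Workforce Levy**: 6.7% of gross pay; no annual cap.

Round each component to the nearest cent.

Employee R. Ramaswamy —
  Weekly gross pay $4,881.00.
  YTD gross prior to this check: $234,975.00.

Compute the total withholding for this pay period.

$1,100.17

Canton Income Tax: taxable = $4,881.00
  $241.80 + 23.3% × ($4,881.00 − $3,000.00) = $241.80 + 23.3% × $1,881.00 = $680.07
Pension Levy: cap $236,906.00 − YTD $234,975.00 = $1,931.00 subject; 4.82% × $1,931.00 = $93.07
Workforce Levy: 6.7% × $4,881.00 = $327.03
Total: $680.07 + $93.07 + $327.03 = $1,100.17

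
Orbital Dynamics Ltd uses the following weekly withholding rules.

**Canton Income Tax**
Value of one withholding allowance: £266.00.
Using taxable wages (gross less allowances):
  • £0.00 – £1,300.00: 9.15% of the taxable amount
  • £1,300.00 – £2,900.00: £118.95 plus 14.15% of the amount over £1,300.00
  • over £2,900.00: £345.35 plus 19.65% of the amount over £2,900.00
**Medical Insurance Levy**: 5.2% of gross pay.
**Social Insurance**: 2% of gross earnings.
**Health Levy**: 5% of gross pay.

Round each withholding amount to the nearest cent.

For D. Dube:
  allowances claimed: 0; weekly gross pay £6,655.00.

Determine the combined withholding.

Canton Income Tax: taxable = £6,655.00
  £345.35 + 19.65% × (£6,655.00 − £2,900.00) = £345.35 + 19.65% × £3,755.00 = £1,083.21
Medical Insurance Levy: 5.2% × £6,655.00 = £346.06
Social Insurance: 2% × £6,655.00 = £133.10
Health Levy: 5% × £6,655.00 = £332.75
Total: £1,083.21 + £346.06 + £133.10 + £332.75 = £1,895.12

£1,895.12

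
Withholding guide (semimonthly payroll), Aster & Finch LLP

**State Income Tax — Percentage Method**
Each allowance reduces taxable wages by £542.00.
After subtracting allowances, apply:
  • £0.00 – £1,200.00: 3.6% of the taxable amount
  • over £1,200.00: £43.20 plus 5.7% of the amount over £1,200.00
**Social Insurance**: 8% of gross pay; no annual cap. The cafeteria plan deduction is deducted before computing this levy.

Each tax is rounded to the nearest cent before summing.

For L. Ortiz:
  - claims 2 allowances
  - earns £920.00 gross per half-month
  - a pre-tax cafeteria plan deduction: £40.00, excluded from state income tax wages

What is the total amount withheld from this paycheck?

£70.40

State Income Tax: taxable = £920.00 − £40.00 − 2×£542.00 = £-204.00
  Taxable ≤ 0 → £0.00
Social Insurance: 8% × £880.00 = £70.40
Total: £0.00 + £70.40 = £70.40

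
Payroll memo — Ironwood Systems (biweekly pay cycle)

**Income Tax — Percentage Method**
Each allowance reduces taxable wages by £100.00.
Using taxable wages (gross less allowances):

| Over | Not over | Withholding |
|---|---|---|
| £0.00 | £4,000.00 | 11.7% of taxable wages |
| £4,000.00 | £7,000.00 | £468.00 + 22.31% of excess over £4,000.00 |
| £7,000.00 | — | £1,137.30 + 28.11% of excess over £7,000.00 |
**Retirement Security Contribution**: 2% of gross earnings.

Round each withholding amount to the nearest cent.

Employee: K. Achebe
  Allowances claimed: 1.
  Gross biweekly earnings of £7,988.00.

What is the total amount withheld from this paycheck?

£1,546.68

Income Tax: taxable = £7,988.00 − 1×£100.00 = £7,888.00
  £1,137.30 + 28.11% × (£7,888.00 − £7,000.00) = £1,137.30 + 28.11% × £888.00 = £1,386.92
Retirement Security Contribution: 2% × £7,988.00 = £159.76
Total: £1,386.92 + £159.76 = £1,546.68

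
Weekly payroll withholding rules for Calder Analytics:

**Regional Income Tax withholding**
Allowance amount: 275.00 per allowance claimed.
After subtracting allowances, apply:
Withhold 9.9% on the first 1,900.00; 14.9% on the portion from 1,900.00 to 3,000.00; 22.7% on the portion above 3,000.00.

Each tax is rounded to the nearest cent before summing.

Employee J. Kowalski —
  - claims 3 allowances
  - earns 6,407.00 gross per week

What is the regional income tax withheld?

Regional Income Tax: taxable = 6,407.00 − 3×275.00 = 5,582.00
  352.00 + 22.7% × (5,582.00 − 3,000.00) = 352.00 + 22.7% × 2,582.00 = 938.11

938.11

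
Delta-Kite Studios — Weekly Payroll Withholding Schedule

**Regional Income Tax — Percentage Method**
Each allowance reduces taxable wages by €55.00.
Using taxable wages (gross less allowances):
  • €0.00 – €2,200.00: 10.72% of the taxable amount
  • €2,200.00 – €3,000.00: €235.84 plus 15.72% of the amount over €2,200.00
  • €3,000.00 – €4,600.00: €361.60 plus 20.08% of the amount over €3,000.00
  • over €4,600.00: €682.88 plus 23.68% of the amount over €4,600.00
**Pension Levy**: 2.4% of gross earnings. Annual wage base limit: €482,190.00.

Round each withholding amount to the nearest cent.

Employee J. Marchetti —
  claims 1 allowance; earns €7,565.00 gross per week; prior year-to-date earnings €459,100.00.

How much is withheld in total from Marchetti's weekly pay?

€1,553.53

Regional Income Tax: taxable = €7,565.00 − 1×€55.00 = €7,510.00
  €682.88 + 23.68% × (€7,510.00 − €4,600.00) = €682.88 + 23.68% × €2,910.00 = €1,371.97
Pension Levy: 2.4% × €7,565.00 = €181.56
Total: €1,371.97 + €181.56 = €1,553.53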